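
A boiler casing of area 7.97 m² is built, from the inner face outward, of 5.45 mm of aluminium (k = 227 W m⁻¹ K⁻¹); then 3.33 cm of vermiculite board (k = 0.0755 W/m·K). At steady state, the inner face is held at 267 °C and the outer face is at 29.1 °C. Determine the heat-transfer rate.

Q = 4300 W

Series thermal resistances, inner to outer:
  R_aluminium = L/(kA) = 0.00545/(227·7.97) = 3.012×10^-6 K/W
  R_vermiculite board = L/(kA) = 0.0333/(0.0755·7.97) = 0.05534 K/W
ΣR = 3.012×10^-6 + 0.05534 = 0.05534 K/W
Q = ΔT/ΣR = (267 °C − 29.1 °C)/0.05534 = 4300 W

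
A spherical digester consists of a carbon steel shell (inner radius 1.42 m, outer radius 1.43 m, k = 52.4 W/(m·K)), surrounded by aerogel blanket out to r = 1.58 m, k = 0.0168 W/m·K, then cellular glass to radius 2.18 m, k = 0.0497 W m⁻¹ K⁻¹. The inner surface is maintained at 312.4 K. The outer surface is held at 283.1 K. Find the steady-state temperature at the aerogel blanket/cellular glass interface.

T = 296.9 K

Series thermal resistances, inner to outer:
  R_carbon steel = (1/1.42 − 1/1.43)/(4πk) = 0.004925/(4π·52.4) = 7.479×10^-6 K/W
  R_aerogel blanket = (1/1.43 − 1/1.58)/(4πk) = 0.06639/(4π·0.0168) = 0.3145 K/W
  R_cellular glass = (1/1.58 − 1/2.18)/(4πk) = 0.1742/(4π·0.0497) = 0.2789 K/W
ΣR = 7.479×10^-6 + 0.3145 + 0.2789 = 0.5934 K/W
Q = ΔT/ΣR = (312.4 K − 283.1 K)/0.5934 = 49.38 W
From the inner boundary to the aerogel blanket/cellular glass interface, ΣR_partial = 0.3145 K/W.
T_interface = T_in − Q·ΣR_partial = 312.4 K − (49.38)(0.3145) = 296.9 K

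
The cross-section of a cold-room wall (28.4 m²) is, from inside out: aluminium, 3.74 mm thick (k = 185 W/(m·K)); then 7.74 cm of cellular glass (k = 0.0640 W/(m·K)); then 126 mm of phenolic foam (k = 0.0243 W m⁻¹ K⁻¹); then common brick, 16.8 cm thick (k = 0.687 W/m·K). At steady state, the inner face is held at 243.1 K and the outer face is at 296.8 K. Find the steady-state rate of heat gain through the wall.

Q = 230 W

Resistance network (inner→outer):
  R_aluminium = L/(kA) = 0.00374/(185·28.4) = 7.118×10^-7 K/W
  R_cellular glass = L/(kA) = 0.0774/(0.0640·28.4) = 0.04258 K/W
  R_phenolic foam = L/(kA) = 0.126/(0.0243·28.4) = 0.1826 K/W
  R_common brick = L/(kA) = 0.168/(0.687·28.4) = 0.008611 K/W
ΣR = 7.118×10^-7 + 0.04258 + 0.1826 + 0.008611 = 0.2338 K/W
Q = ΔT/ΣR = (243.1 K − 296.8 K)/0.2338 = -230 W
(Negative Q ⇒ heat flows inward; heat gain = 230 W.)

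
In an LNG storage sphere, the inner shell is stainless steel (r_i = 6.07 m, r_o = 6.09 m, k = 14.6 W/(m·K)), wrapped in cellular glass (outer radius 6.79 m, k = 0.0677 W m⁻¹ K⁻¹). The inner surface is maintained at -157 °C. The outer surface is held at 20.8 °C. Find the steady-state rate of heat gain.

Series thermal resistances, inner to outer:
  R_stainless steel = (1/6.07 − 1/6.09)/(4πk) = 5.410×10^-4/(4π·14.6) = 2.949×10^-6 K/W
  R_cellular glass = (1/6.09 − 1/6.79)/(4πk) = 0.01693/(4π·0.0677) = 0.01990 K/W
ΣR = 2.949×10^-6 + 0.01990 = 0.01990 K/W
Q = ΔT/ΣR = (-157 °C − 20.8 °C)/0.01990 = -8930 W
(Negative Q ⇒ heat flows inward; heat gain = 8930 W.)

Q = 8.93 kW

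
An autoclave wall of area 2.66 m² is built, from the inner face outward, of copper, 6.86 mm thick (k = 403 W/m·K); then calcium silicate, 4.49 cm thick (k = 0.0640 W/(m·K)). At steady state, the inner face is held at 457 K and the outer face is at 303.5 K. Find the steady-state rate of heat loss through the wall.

Q = 582 W

Series thermal resistances, inner to outer:
  R_copper = L/(kA) = 0.00686/(403·2.66) = 6.399×10^-6 K/W
  R_calcium silicate = L/(kA) = 0.0449/(0.0640·2.66) = 0.2637 K/W
ΣR = 6.399×10^-6 + 0.2637 = 0.2637 K/W
Q = ΔT/ΣR = (457 K − 303.5 K)/0.2637 = 582 W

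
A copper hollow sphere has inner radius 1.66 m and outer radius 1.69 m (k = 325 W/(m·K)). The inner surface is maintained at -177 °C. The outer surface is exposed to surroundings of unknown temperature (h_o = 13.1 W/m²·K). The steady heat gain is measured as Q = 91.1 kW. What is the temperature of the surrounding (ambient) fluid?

Sum the resistances:
  R_copper = (1/1.66 − 1/1.69)/(4πk) = 0.01069/(4π·325) = 2.618×10^-6 K/W
  R_conv,out = 1/(4πr²h) = 1/(4π·1.69²·13.1) = 0.002127 K/W
ΣR = 0.002130 K/W
ΔT = Q·ΣR = 91100 × 0.002130 = 194.0 K
Heat flows inward, so T_out = T_in + ΔT = -177 + 194.0 = 17.0 °C

T_out = 17.0 °C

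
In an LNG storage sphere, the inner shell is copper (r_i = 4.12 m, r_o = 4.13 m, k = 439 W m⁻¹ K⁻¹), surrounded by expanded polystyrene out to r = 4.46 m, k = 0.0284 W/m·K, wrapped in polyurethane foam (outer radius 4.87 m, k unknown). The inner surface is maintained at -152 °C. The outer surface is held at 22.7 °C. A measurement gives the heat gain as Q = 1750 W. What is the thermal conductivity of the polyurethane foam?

ΣR = ΔT/Q = |-152 − 22.7|/1750 = 0.09983 K/W
Known resistances:
  R_copper = (1/4.12 − 1/4.13)/(4πk) = 5.877×10^-4/(4π·439) = 1.065×10^-7 K/W
  R_expanded polystyrene = (1/4.13 − 1/4.46)/(4πk) = 0.01792/(4π·0.0284) = 0.05020 K/W
R_polyurethane foam = ΣR − ΣR_known = 0.09983 − 0.05020 = 0.04963 K/W
(1/r₁−1/r₂)/(4πk) = 0.04963 ⇒ k = 0.01888/(4π·0.04963) = 0.0303 W/m·K

k = 0.0303 W/m·K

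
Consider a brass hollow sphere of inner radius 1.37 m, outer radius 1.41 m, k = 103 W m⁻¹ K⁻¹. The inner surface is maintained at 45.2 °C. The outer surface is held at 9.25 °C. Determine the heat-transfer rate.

Q = 2250 kW

Q = 4πk·ΔT/(1/r₁ − 1/r₂) = 4π × 103 × 35.95 / (1/1.37 − 1/1.41) = 2.25×10^6 W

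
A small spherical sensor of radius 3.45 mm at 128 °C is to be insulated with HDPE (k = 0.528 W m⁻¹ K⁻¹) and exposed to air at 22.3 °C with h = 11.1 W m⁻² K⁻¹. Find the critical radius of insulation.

For a sphere, r_cr = 2k_ins/h = 2·0.528/11.1 = 0.0951 m = 9.51 cm

r_cr = 9.51 cm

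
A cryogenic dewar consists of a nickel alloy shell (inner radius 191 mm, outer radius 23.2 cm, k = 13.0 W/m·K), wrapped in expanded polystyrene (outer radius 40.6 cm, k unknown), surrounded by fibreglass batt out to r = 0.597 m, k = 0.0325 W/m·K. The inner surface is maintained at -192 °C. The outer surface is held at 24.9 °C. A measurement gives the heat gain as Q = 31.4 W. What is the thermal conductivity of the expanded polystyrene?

ΣR = ΔT/Q = |-192 − 24.9|/31.4 = 6.908 K/W
Known resistances:
  R_nickel alloy = (1/0.191 − 1/0.232)/(4πk) = 0.9253/(4π·13.0) = 0.005664 K/W
  R_fibreglass batt = (1/0.406 − 1/0.597)/(4πk) = 0.7880/(4π·0.0325) = 1.929 K/W
R_expanded polystyrene = ΣR − ΣR_known = 6.908 − 1.935 = 4.973 K/W
(1/r₁−1/r₂)/(4πk) = 4.973 ⇒ k = 1.847/(4π·4.973) = 0.0296 W/m·K

k = 0.0296 W/m·K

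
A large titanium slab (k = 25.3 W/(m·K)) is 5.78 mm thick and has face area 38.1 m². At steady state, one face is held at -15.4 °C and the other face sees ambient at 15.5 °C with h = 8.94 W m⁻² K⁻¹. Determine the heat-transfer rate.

Q = 10.5 kW

Treat each layer as a resistance in series:
  R_titanium = L/(kA) = 0.00578/(25.3·38.1) = 5.996×10^-6 K/W
  R_conv,out = 1/(hA) = 1/(8.94·38.1) = 0.002936 K/W
ΣR = 5.996×10^-6 + 0.002936 = 0.002942 K/W
Q = ΔT/ΣR = (-15.4 °C − 15.5 °C)/0.002942 = -10500 W
(Negative Q ⇒ heat flows inward; heat gain = 10500 W.)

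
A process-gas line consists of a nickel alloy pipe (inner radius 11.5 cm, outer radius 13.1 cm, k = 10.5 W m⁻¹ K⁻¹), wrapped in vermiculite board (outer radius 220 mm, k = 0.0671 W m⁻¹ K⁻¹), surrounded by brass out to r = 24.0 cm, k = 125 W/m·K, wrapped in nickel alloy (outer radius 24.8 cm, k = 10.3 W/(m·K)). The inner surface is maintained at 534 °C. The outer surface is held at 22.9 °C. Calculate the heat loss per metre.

Treat each layer as a resistance in series:
  R'_nickel alloy = ln(0.131/0.115)/(2πk) = 0.1303/(2π·10.5) = 0.001975 m·K/W
  R'_vermiculite board = ln(0.220/0.131)/(2πk) = 0.5184/(2π·0.0671) = 1.230 m·K/W
  R'_brass = ln(0.240/0.220)/(2πk) = 0.08701/(2π·125) = 1.108×10^-4 m·K/W
  R'_nickel alloy = ln(0.248/0.240)/(2πk) = 0.03279/(2π·10.3) = 5.067×10^-4 m·K/W
ΣR = 0.001975 + 1.230 + 1.108×10^-4 + 5.067×10^-4 = 1.233 m·K/W
Q' = ΔT/ΣR = (534 °C − 22.9 °C)/1.233 = 415 W/m

Q' = 415 W/m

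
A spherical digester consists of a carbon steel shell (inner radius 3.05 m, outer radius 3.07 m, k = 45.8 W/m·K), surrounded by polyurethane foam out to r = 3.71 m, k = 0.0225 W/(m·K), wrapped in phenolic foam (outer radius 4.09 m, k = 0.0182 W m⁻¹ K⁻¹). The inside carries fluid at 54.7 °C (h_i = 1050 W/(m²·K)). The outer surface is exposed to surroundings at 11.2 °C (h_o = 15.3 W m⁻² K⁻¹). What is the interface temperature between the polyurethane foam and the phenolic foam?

Series thermal resistances, inner to outer:
  R_conv,in = 1/(4πr²h) = 1/(4π·3.05²·1050) = 8.147×10^-6 K/W
  R_carbon steel = (1/3.05 − 1/3.07)/(4πk) = 0.002136/(4π·45.8) = 3.711×10^-6 K/W
  R_polyurethane foam = (1/3.07 − 1/3.71)/(4πk) = 0.05619/(4π·0.0225) = 0.1987 K/W
  R_phenolic foam = (1/3.71 − 1/4.09)/(4πk) = 0.02504/(4π·0.0182) = 0.1095 K/W
  R_conv,out = 1/(4πr²h) = 1/(4π·4.09²·15.3) = 3.109×10^-4 K/W
ΣR = 8.147×10^-6 + 3.711×10^-6 + 0.1987 + 0.1095 + 3.109×10^-4 = 0.3085 K/W
Q = ΔT/ΣR = (54.7 °C − 11.2 °C)/0.3085 = 141.0 W
From the inner boundary to the polyurethane foam/phenolic foam interface, ΣR_partial = 0.1987 K/W.
T_interface = T_in − Q·ΣR_partial = 54.7 °C − (141.0)(0.1987) = 26.7 °C

T = 26.7 °C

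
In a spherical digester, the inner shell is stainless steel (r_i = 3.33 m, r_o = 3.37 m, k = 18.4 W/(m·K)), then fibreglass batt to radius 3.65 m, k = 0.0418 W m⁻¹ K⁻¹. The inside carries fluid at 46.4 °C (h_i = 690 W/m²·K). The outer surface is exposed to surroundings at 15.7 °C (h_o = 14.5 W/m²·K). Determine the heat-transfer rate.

Q = 701 W

Resistance network (inner→outer):
  R_conv,in = 1/(4πr²h) = 1/(4π·3.33²·690) = 1.040×10^-5 K/W
  R_stainless steel = (1/3.33 − 1/3.37)/(4πk) = 0.003564/(4π·18.4) = 1.542×10^-5 K/W
  R_fibreglass batt = (1/3.37 − 1/3.65)/(4πk) = 0.02276/(4π·0.0418) = 0.04334 K/W
  R_conv,out = 1/(4πr²h) = 1/(4π·3.65²·14.5) = 4.119×10^-4 K/W
ΣR = 1.040×10^-5 + 1.542×10^-5 + 0.04334 + 4.119×10^-4 = 0.04378 K/W
Q = ΔT/ΣR = (46.4 °C − 15.7 °C)/0.04378 = 701 W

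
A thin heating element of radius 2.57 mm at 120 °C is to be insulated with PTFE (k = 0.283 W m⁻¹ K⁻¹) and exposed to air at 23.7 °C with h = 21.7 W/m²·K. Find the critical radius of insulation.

For a cylinder, r_cr = k_ins/h = 0.283/21.7 = 0.0130 m = 1.30 cm

r_cr = 1.30 cm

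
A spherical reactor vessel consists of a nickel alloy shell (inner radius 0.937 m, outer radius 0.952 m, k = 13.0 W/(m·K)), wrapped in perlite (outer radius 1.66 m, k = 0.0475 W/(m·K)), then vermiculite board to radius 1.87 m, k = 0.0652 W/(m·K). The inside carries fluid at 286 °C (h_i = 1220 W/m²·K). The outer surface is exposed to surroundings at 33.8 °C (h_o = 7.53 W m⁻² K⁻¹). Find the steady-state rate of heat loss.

Q = 302 W

Treat each layer as a resistance in series:
  R_conv,in = 1/(4πr²h) = 1/(4π·0.937²·1220) = 7.429×10^-5 K/W
  R_nickel alloy = (1/0.937 − 1/0.952)/(4πk) = 0.01682/(4π·13.0) = 1.029×10^-4 K/W
  R_perlite = (1/0.952 − 1/1.66)/(4πk) = 0.4480/(4π·0.0475) = 0.7506 K/W
  R_vermiculite board = (1/1.66 − 1/1.87)/(4πk) = 0.06765/(4π·0.0652) = 0.08257 K/W
  R_conv,out = 1/(4πr²h) = 1/(4π·1.87²·7.53) = 0.003022 K/W
ΣR = 7.429×10^-5 + 1.029×10^-4 + 0.7506 + 0.08257 + 0.003022 = 0.8364 K/W
Q = ΔT/ΣR = (286 °C − 33.8 °C)/0.8364 = 302 W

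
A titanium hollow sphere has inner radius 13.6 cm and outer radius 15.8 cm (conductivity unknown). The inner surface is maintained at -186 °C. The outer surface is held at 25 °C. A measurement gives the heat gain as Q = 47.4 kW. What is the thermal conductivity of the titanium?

k = 18.3 W/m·K

ΣR = ΔT/Q = |-186 − 25|/47400 = 0.004451 K/W
(1/r₁−1/r₂)/(4πk) = 0.004451 ⇒ k = 1.024/(4π·0.004451) = 18.3 W/m·K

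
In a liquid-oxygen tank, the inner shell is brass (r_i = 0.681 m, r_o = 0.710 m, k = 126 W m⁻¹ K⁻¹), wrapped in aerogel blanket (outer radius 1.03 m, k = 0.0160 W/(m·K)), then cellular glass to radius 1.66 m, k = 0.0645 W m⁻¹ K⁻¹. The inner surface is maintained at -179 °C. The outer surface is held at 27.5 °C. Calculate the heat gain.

Resistance network (inner→outer):
  R_brass = (1/0.681 − 1/0.710)/(4πk) = 0.05998/(4π·126) = 3.788×10^-5 K/W
  R_aerogel blanket = (1/0.710 − 1/1.03)/(4πk) = 0.4376/(4π·0.0160) = 2.176 K/W
  R_cellular glass = (1/1.03 − 1/1.66)/(4πk) = 0.3685/(4π·0.0645) = 0.4546 K/W
ΣR = 3.788×10^-5 + 2.176 + 0.4546 = 2.631 K/W
Q = ΔT/ΣR = (-179 °C − 27.5 °C)/2.631 = -78.5 W
(Negative Q ⇒ heat flows inward; heat gain = 78.5 W.)

Q = 78.5 W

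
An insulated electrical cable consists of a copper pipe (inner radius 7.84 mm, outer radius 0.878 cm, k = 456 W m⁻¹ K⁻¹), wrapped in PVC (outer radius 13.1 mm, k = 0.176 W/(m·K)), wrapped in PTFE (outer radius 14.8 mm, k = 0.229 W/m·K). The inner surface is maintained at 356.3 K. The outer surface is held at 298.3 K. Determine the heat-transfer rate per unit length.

Q' = 130 W/m

Treat each layer as a resistance in series:
  R'_copper = ln(0.00878/0.00784)/(2πk) = 0.1132/(2π·456) = 3.952×10^-5 m·K/W
  R'_PVC = ln(0.0131/0.00878)/(2πk) = 0.4001/(2π·0.176) = 0.3618 m·K/W
  R'_PTFE = ln(0.0148/0.0131)/(2πk) = 0.1220/(2π·0.229) = 0.08480 m·K/W
ΣR = 3.952×10^-5 + 0.3618 + 0.08480 = 0.4466 m·K/W
Q' = ΔT/ΣR = (356.3 K − 298.3 K)/0.4466 = 130 W/m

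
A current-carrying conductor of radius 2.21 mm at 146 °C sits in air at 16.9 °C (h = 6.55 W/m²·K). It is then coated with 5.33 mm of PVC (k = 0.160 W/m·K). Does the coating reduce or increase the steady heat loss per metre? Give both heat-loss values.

increases: 11.7 → 29.1 W/m

Critical radius for a cylinder: r_cr = k/h = 0.0244 m = 2.44 cm.
Outer radius after coating: r₂ = 0.00221 + 0.00533 = 0.00754 m.
Since r₁ < r_cr and r₂ ≤ r_cr, the coating moves toward the maximum at r_cr — heat loss rises.
Bare: R = 1/(2πr₁h) = 10.99 m·K/W; Q = 129.1/10.99 = 11.7 W/m.
Coated: R = R_cond + R_conv = 4.443 m·K/W; Q = 129.1/4.443 = 29.1 W/m.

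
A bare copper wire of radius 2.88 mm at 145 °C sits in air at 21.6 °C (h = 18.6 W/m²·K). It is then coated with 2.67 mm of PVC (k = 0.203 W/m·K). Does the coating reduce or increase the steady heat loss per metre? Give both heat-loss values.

increases: 41.5 → 60.0 W/m

Critical radius for a cylinder: r_cr = k/h = 0.0109 m = 1.09 cm.
Outer radius after coating: r₂ = 0.00288 + 0.00267 = 0.00555 m.
Since r₁ < r_cr and r₂ ≤ r_cr, the coating moves toward the maximum at r_cr — heat loss rises.
Bare: R = 1/(2πr₁h) = 2.971 m·K/W; Q = 123.4/2.971 = 41.5 W/m.
Coated: R = R_cond + R_conv = 2.056 m·K/W; Q = 123.4/2.056 = 60.0 W/m.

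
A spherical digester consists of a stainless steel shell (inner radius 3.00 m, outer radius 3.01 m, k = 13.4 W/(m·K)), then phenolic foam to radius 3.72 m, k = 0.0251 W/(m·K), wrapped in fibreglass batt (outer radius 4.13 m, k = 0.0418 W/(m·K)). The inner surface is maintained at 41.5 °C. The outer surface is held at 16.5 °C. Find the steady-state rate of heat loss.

Resistance network (inner→outer):
  R_stainless steel = (1/3.00 − 1/3.01)/(4πk) = 0.001107/(4π·13.4) = 6.577×10^-6 K/W
  R_phenolic foam = (1/3.01 − 1/3.72)/(4πk) = 0.06341/(4π·0.0251) = 0.2010 K/W
  R_fibreglass batt = (1/3.72 − 1/4.13)/(4πk) = 0.02669/(4π·0.0418) = 0.05080 K/W
ΣR = 6.577×10^-6 + 0.2010 + 0.05080 = 0.2518 K/W
Q = ΔT/ΣR = (41.5 °C − 16.5 °C)/0.2518 = 99.3 W

Q = 99.3 W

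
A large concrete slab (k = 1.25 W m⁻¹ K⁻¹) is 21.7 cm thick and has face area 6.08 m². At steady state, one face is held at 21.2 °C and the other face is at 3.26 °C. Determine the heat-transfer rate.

Q = 628 W

Q = kA·ΔT/L = 1.25 × 6.08 × |21.2 °C − 3.26 °C| / 0.217 = 628 W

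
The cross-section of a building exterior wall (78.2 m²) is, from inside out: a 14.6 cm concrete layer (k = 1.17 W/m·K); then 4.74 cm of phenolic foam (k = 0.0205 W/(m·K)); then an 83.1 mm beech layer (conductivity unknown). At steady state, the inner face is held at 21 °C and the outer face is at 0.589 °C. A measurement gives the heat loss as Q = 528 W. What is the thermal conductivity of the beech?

k = 0.142 W/m·K

ΣR = ΔT/Q = |21 − 0.589|/528 = 0.03866 K/W
Known resistances:
  R_concrete = L/(kA) = 0.146/(1.17·78.2) = 0.001596 K/W
  R_phenolic foam = L/(kA) = 0.0474/(0.0205·78.2) = 0.02957 K/W
R_beech = ΣR − ΣR_known = 0.03866 − 0.03117 = 0.007490 K/W
L/(kA) = 0.007490 ⇒ k = 0.0831/(0.007490·78.2) = 0.142 W/m·K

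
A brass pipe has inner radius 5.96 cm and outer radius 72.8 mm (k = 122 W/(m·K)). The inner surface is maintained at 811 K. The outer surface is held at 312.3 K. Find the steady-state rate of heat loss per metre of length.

Q' = 2πk·ΔT/ln(r₂/r₁) = 2π × 122 × 498.7 / ln(0.0728/0.0596) = 1.91×10^6 W/m

Q' = 1.91×10^6 W/m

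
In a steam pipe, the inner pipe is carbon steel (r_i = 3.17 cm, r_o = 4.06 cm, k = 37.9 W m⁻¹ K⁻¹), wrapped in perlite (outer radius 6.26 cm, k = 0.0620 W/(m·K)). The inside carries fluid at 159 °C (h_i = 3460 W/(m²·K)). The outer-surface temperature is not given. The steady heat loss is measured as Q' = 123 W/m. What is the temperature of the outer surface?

T_out = 22.0 °C

Series resistances:
  R'_conv,in = 1/(2πr h) = 1/(2π·0.0317·3460) = 0.001451 m·K/W
  R'_carbon steel = ln(0.0406/0.0317)/(2πk) = 0.2475/(2π·37.9) = 0.001039 m·K/W
  R'_perlite = ln(0.0626/0.0406)/(2πk) = 0.4330/(2π·0.0620) = 1.112 m·K/W
ΣR = 1.114 m·K/W
ΔT = Q'·ΣR = 123 × 1.114 = 137.0 K
Heat flows outward, so T_out = T_in − ΔT = 159 − 137.0 = 22.0 °C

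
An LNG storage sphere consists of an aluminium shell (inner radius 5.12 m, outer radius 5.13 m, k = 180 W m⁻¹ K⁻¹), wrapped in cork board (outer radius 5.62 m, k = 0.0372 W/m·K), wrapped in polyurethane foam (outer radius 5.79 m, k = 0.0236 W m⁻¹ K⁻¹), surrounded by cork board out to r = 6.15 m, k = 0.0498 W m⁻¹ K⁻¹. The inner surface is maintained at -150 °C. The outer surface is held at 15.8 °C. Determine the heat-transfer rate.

Resistance network (inner→outer):
  R_aluminium = (1/5.12 − 1/5.13)/(4πk) = 3.807×10^-4/(4π·180) = 1.683×10^-7 K/W
  R_cork board = (1/5.13 − 1/5.62)/(4πk) = 0.01700/(4π·0.0372) = 0.03636 K/W
  R_polyurethane foam = (1/5.62 − 1/5.79)/(4πk) = 0.005224/(4π·0.0236) = 0.01762 K/W
  R_cork board = (1/5.79 − 1/6.15)/(4πk) = 0.01011/(4π·0.0498) = 0.01616 K/W
ΣR = 1.683×10^-7 + 0.03636 + 0.01762 + 0.01616 = 0.07014 K/W
Q = ΔT/ΣR = (-150 °C − 15.8 °C)/0.07014 = -2360 W
(Negative Q ⇒ heat flows inward; heat gain = 2360 W.)

Q = 2360 W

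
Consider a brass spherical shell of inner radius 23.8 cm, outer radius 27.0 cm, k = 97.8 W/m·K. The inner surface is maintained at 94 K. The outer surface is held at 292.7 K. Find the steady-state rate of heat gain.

Q = 490 kW

Q = 4πk·ΔT/(1/r₁ − 1/r₂) = 4π × 97.8 × 198.7 / (1/0.238 − 1/0.270) = 4.90×10^5 W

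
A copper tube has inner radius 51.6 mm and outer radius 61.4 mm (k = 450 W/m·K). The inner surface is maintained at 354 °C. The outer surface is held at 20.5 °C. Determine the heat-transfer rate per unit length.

Q' = 2πk·ΔT/ln(r₂/r₁) = 2π × 450 × 333.5 / ln(0.0614/0.0516) = 5.42×10^6 W/m

Q' = 5.42×10^6 W/m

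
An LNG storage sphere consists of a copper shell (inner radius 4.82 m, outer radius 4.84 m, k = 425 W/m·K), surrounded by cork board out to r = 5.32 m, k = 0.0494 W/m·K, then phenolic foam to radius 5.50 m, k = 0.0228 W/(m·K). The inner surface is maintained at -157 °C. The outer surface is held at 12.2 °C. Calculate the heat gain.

Q = 3290 W

Treat each layer as a resistance in series:
  R_copper = (1/4.82 − 1/4.84)/(4πk) = 8.573×10^-4/(4π·425) = 1.605×10^-7 K/W
  R_cork board = (1/4.84 − 1/5.32)/(4πk) = 0.01864/(4π·0.0494) = 0.03003 K/W
  R_phenolic foam = (1/5.32 − 1/5.50)/(4πk) = 0.006152/(4π·0.0228) = 0.02147 K/W
ΣR = 1.605×10^-7 + 0.03003 + 0.02147 = 0.05150 K/W
Q = ΔT/ΣR = (-157 °C − 12.2 °C)/0.05150 = -3290 W
(Negative Q ⇒ heat flows inward; heat gain = 3290 W.)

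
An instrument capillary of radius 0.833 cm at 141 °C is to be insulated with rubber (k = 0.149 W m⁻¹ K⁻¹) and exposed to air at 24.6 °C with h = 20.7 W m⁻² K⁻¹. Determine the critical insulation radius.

r_cr = 0.720 cm

For a cylinder, r_cr = k_ins/h = 0.149/20.7 = 0.00720 m = 0.720 cm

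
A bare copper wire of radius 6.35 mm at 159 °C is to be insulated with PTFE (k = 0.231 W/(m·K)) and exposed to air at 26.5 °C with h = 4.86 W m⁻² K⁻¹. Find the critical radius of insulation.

r_cr = 4.75 cm

For a cylinder, r_cr = k_ins/h = 0.231/4.86 = 0.0475 m = 4.75 cm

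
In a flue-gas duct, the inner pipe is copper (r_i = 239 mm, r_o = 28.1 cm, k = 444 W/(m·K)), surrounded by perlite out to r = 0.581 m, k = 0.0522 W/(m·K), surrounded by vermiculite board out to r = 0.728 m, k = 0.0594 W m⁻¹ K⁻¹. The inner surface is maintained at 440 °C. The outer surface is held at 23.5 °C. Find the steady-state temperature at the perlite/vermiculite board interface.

Series thermal resistances, inner to outer:
  R'_copper = ln(0.281/0.239)/(2πk) = 0.1619/(2π·444) = 5.803×10^-5 m·K/W
  R'_perlite = ln(0.581/0.281)/(2πk) = 0.7264/(2π·0.0522) = 2.215 m·K/W
  R'_vermiculite board = ln(0.728/0.581)/(2πk) = 0.2256/(2π·0.0594) = 0.6043 m·K/W
ΣR = 5.803×10^-5 + 2.215 + 0.6043 = 2.819 m·K/W
Q' = ΔT/ΣR = (440 °C − 23.5 °C)/2.819 = 147.7 W/m
From the inner boundary to the perlite/vermiculite board interface, ΣR_partial = 2.215 m·K/W.
T_interface = T_in − Q'·ΣR_partial = 440 °C − (147.7)(2.215) = 113 °C

T = 113 °C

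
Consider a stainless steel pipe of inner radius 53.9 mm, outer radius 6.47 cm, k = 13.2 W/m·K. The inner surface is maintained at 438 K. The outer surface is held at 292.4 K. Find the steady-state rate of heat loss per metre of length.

Q' = 66100 W/m

Q' = 2πk·ΔT/ln(r₂/r₁) = 2π × 13.2 × 145.6 / ln(0.0647/0.0539) = 66100 W/m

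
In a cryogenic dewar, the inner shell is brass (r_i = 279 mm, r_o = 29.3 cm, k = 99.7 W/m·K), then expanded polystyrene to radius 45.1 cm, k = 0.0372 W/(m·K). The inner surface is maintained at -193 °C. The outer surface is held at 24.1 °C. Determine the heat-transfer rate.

Series thermal resistances, inner to outer:
  R_brass = (1/0.279 − 1/0.293)/(4πk) = 0.1713/(4π·99.7) = 1.367×10^-4 K/W
  R_expanded polystyrene = (1/0.293 − 1/0.451)/(4πk) = 1.196/(4π·0.0372) = 2.558 K/W
ΣR = 1.367×10^-4 + 2.558 = 2.558 K/W
Q = ΔT/ΣR = (-193 °C − 24.1 °C)/2.558 = -84.9 W
(Negative Q ⇒ heat flows inward; heat gain = 84.9 W.)

Q = 84.9 W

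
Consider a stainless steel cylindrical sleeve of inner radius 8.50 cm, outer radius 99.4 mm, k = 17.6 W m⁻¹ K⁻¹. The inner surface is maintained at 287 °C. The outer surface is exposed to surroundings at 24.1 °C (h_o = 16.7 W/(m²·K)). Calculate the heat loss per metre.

Q' = 2.70 kW/m

Treat each layer as a resistance in series:
  R'_stainless steel = ln(0.0994/0.0850)/(2πk) = 0.1565/(2π·17.6) = 0.001415 m·K/W
  R'_conv,out = 1/(2πr h) = 1/(2π·0.0994·16.7) = 0.09588 m·K/W
ΣR = 0.001415 + 0.09588 = 0.09730 m·K/W
Q' = ΔT/ΣR = (287 °C − 24.1 °C)/0.09730 = 2700 W/m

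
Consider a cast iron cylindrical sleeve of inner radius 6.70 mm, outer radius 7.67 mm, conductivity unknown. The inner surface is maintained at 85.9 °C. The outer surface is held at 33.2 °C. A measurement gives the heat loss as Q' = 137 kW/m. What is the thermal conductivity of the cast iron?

k = 55.9 W/m·K

ΣR = ΔT/Q' = |85.9 − 33.2|/1.37×10^5 = 3.847×10^-4 m·K/W
ln(r₂/r₁)/(2πk) = 3.847×10^-4 ⇒ k = 0.1352/(2π·3.847×10^-4) = 55.9 W/m·K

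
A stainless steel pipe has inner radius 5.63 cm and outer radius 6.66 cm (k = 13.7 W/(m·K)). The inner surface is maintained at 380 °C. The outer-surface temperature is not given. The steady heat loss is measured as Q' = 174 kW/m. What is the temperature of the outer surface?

Sum the resistances:
  R'_stainless steel = ln(0.0666/0.0563)/(2πk) = 0.1680/(2π·13.7) = 0.001952 m·K/W
ΣR = 0.001952 m·K/W
ΔT = Q'·ΣR = 1.74×10^5 × 0.001952 = 339.6 K
Heat flows outward, so T_out = T_in − ΔT = 380 − 339.6 = 40.4 °C

T_out = 40.4 °C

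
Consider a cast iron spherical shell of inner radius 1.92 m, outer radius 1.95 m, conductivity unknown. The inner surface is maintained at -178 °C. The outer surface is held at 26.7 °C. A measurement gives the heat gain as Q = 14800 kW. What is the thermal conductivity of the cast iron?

ΣR = ΔT/Q = |-178 − 26.7|/1.48×10^7 = 1.383×10^-5 K/W
(1/r₁−1/r₂)/(4πk) = 1.383×10^-5 ⇒ k = 0.008013/(4π·1.383×10^-5) = 46.1 W/m·K

k = 46.1 W/m·K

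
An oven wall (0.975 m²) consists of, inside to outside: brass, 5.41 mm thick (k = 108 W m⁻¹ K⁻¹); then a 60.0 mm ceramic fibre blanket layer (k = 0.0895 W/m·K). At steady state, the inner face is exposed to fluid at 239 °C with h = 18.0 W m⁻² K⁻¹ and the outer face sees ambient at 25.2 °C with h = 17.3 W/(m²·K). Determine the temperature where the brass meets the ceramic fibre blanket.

T = 224 °C

Treat each layer as a resistance in series:
  R_conv,in = 1/(hA) = 1/(18.0·0.975) = 0.05698 K/W
  R_brass = L/(kA) = 0.00541/(108·0.975) = 5.138×10^-5 K/W
  R_ceramic fibre blanket = L/(kA) = 0.0600/(0.0895·0.975) = 0.6876 K/W
  R_conv,out = 1/(hA) = 1/(17.3·0.975) = 0.05929 K/W
ΣR = 0.05698 + 5.138×10^-5 + 0.6876 + 0.05929 = 0.8039 K/W
Q = ΔT/ΣR = (239 °C − 25.2 °C)/0.8039 = 266.0 W
From the inner boundary to the brass/ceramic fibre blanket interface, ΣR_partial = 0.05703 K/W.
T_interface = T_in − Q·ΣR_partial = 239 °C − (266.0)(0.05703) = 224 °C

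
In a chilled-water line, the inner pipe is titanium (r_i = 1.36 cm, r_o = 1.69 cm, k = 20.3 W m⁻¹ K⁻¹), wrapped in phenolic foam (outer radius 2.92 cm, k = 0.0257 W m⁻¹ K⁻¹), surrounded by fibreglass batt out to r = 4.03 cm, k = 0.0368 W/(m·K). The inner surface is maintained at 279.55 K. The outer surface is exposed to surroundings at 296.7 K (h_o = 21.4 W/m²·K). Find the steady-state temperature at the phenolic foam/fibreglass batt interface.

Series thermal resistances, inner to outer:
  R'_titanium = ln(0.0169/0.0136)/(2πk) = 0.2172/(2π·20.3) = 0.001703 m·K/W
  R'_phenolic foam = ln(0.0292/0.0169)/(2πk) = 0.5469/(2π·0.0257) = 3.387 m·K/W
  R'_fibreglass batt = ln(0.0403/0.0292)/(2πk) = 0.3222/(2π·0.0368) = 1.393 m·K/W
  R'_conv,out = 1/(2πr h) = 1/(2π·0.0403·21.4) = 0.1845 m·K/W
ΣR = 0.001703 + 3.387 + 1.393 + 0.1845 = 4.966 m·K/W
Q' = ΔT/ΣR = (279.55 K − 296.7 K)/4.966 = -3.453 W/m
From the inner boundary to the phenolic foam/fibreglass batt interface, ΣR_partial = 3.389 m·K/W.
T_interface = T_in − Q'·ΣR_partial = 279.55 K − (-3.453)(3.389) = 291.3 K

T = 291.3 K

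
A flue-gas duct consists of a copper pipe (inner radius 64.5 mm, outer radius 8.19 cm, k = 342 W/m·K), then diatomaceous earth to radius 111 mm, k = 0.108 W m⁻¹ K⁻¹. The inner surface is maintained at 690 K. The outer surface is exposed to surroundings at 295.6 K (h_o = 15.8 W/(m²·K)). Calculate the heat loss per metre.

Resistance network (inner→outer):
  R'_copper = ln(0.0819/0.0645)/(2πk) = 0.2388/(2π·342) = 1.111×10^-4 m·K/W
  R'_diatomaceous earth = ln(0.111/0.0819)/(2πk) = 0.3040/(2π·0.108) = 0.4480 m·K/W
  R'_conv,out = 1/(2πr h) = 1/(2π·0.111·15.8) = 0.09075 m·K/W
ΣR = 1.111×10^-4 + 0.4480 + 0.09075 = 0.5389 m·K/W
Q' = ΔT/ΣR = (690 K − 295.6 K)/0.5389 = 732 W/m

Q' = 732 W/m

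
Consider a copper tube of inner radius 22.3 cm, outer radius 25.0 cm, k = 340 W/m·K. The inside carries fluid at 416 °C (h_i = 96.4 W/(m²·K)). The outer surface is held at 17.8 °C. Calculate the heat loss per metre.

Q' = 53.4 kW/m

Series thermal resistances, inner to outer:
  R'_conv,in = 1/(2πr h) = 1/(2π·0.223·96.4) = 0.007404 m·K/W
  R'_copper = ln(0.250/0.223)/(2πk) = 0.1143/(2π·340) = 5.350×10^-5 m·K/W
ΣR = 0.007404 + 5.350×10^-5 = 0.007457 m·K/W
Q' = ΔT/ΣR = (416 °C − 17.8 °C)/0.007457 = 53400 W/m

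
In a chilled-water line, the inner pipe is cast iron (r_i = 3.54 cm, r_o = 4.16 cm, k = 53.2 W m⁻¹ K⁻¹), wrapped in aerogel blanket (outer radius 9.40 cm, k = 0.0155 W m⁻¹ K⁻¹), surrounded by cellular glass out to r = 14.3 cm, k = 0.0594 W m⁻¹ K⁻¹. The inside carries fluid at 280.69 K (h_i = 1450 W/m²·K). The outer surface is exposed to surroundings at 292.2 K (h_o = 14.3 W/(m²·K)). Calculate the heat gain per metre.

Series thermal resistances, inner to outer:
  R'_conv,in = 1/(2πr h) = 1/(2π·0.0354·1450) = 0.003101 m·K/W
  R'_cast iron = ln(0.0416/0.0354)/(2πk) = 0.1614/(2π·53.2) = 4.828×10^-4 m·K/W
  R'_aerogel blanket = ln(0.0940/0.0416)/(2πk) = 0.8152/(2π·0.0155) = 8.370 m·K/W
  R'_cellular glass = ln(0.143/0.0940)/(2πk) = 0.4195/(2π·0.0594) = 1.124 m·K/W
  R'_conv,out = 1/(2πr h) = 1/(2π·0.143·14.3) = 0.07783 m·K/W
ΣR = 0.003101 + 4.828×10^-4 + 8.370 + 1.124 + 0.07783 = 9.575 m·K/W
Q' = ΔT/ΣR = (280.69 K − 292.2 K)/9.575 = -1.20 W/m
(Negative Q' ⇒ heat flows inward; heat gain = 1.20 W/m.)

Q' = 1.20 W/m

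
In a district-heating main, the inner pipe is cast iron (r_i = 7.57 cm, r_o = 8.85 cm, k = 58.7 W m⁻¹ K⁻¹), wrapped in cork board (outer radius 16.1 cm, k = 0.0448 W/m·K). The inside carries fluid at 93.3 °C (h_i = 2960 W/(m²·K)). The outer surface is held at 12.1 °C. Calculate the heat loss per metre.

Q' = 38.2 W/m

Treat each layer as a resistance in series:
  R'_conv,in = 1/(2πr h) = 1/(2π·0.0757·2960) = 7.103×10^-4 m·K/W
  R'_cast iron = ln(0.0885/0.0757)/(2πk) = 0.1562/(2π·58.7) = 4.236×10^-4 m·K/W
  R'_cork board = ln(0.161/0.0885)/(2πk) = 0.5984/(2π·0.0448) = 2.126 m·K/W
ΣR = 7.103×10^-4 + 4.236×10^-4 + 2.126 = 2.127 m·K/W
Q' = ΔT/ΣR = (93.3 °C − 12.1 °C)/2.127 = 38.2 W/m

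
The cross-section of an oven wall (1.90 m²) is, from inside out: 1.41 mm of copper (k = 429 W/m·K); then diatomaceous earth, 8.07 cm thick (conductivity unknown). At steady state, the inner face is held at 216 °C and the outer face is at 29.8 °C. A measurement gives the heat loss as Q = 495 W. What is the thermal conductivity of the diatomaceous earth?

k = 0.113 W/m·K

ΣR = ΔT/Q = |216 − 29.8|/495 = 0.3762 K/W
Known resistances:
  R_copper = L/(kA) = 0.00141/(429·1.90) = 1.730×10^-6 K/W
R_diatomaceous earth = ΣR − ΣR_known = 0.3762 − 1.730×10^-6 = 0.3762 K/W
L/(kA) = 0.3762 ⇒ k = 0.0807/(0.3762·1.90) = 0.113 W/m·K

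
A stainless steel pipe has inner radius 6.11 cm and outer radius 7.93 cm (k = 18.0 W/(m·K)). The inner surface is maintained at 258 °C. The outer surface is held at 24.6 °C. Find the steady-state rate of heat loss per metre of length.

Q' = 1.01×10^5 W/m

Q' = 2πk·ΔT/ln(r₂/r₁) = 2π × 18.0 × 233.4 / ln(0.0793/0.0611) = 1.01×10^5 W/m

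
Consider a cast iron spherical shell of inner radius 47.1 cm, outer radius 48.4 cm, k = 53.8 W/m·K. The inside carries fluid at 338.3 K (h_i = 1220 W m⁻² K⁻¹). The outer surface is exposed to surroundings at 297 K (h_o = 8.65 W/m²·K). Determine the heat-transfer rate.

Q = 1040 W

Treat each layer as a resistance in series:
  R_conv,in = 1/(4πr²h) = 1/(4π·0.471²·1220) = 2.940×10^-4 K/W
  R_cast iron = (1/0.471 − 1/0.484)/(4πk) = 0.05703/(4π·53.8) = 8.435×10^-5 K/W
  R_conv,out = 1/(4πr²h) = 1/(4π·0.484²·8.65) = 0.03927 K/W
ΣR = 2.940×10^-4 + 8.435×10^-5 + 0.03927 = 0.03965 K/W
Q = ΔT/ΣR = (338.3 K − 297 K)/0.03965 = 1040 W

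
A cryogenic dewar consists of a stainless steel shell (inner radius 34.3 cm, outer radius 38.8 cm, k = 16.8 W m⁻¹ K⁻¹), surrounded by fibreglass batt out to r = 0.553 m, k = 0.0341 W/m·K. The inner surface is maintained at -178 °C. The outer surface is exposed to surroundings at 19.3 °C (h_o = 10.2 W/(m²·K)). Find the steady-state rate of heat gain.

Q = 108 W

Resistance network (inner→outer):
  R_stainless steel = (1/0.343 − 1/0.388)/(4πk) = 0.3381/(4π·16.8) = 0.001602 K/W
  R_fibreglass batt = (1/0.388 − 1/0.553)/(4πk) = 0.7690/(4π·0.0341) = 1.795 K/W
  R_conv,out = 1/(4πr²h) = 1/(4π·0.553²·10.2) = 0.02551 K/W
ΣR = 0.001602 + 1.795 + 0.02551 = 1.822 K/W
Q = ΔT/ΣR = (-178 °C − 19.3 °C)/1.822 = -108 W
(Negative Q ⇒ heat flows inward; heat gain = 108 W.)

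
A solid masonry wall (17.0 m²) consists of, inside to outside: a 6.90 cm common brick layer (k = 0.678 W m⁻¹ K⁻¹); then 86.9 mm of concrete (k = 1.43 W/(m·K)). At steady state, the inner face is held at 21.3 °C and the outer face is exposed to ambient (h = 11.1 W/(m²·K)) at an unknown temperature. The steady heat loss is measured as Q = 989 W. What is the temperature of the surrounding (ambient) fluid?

T_out = 6.60 °C

Sum the resistances:
  R_common brick = L/(kA) = 0.0690/(0.678·17.0) = 0.005986 K/W
  R_concrete = L/(kA) = 0.0869/(1.43·17.0) = 0.003575 K/W
  R_conv,out = 1/(hA) = 1/(11.1·17.0) = 0.005299 K/W
ΣR = 0.01486 K/W
ΔT = Q·ΣR = 989 × 0.01486 = 14.70 K
Heat flows outward, so T_out = T_in − ΔT = 21.3 − 14.70 = 6.60 °C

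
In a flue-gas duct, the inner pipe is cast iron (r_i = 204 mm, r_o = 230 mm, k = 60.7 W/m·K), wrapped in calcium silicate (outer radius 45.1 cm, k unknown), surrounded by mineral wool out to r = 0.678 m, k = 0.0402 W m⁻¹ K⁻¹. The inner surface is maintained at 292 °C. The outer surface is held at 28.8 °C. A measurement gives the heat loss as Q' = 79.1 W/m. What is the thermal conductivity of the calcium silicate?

k = 0.0626 W/m·K

ΣR = ΔT/Q' = |292 − 28.8|/79.1 = 3.327 m·K/W
Known resistances:
  R'_cast iron = ln(0.230/0.204)/(2πk) = 0.1200/(2π·60.7) = 3.145×10^-4 m·K/W
  R'_mineral wool = ln(0.678/0.451)/(2πk) = 0.4077/(2π·0.0402) = 1.614 m·K/W
R_calcium silicate = ΣR − ΣR_known = 3.327 − 1.614 = 1.713 m·K/W
ln(r₂/r₁)/(2πk) = 1.713 ⇒ k = 0.6734/(2π·1.713) = 0.0626 W/m·K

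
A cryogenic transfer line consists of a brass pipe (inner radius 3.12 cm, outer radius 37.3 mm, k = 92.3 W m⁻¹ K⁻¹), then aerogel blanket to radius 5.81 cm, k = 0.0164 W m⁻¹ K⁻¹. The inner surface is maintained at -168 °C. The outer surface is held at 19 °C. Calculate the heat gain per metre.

Treat each layer as a resistance in series:
  R'_brass = ln(0.0373/0.0312)/(2πk) = 0.1786/(2π·92.3) = 3.079×10^-4 m·K/W
  R'_aerogel blanket = ln(0.0581/0.0373)/(2πk) = 0.4432/(2π·0.0164) = 4.301 m·K/W
ΣR = 3.079×10^-4 + 4.301 = 4.301 m·K/W
Q' = ΔT/ΣR = (-168 °C − 19 °C)/4.301 = -43.5 W/m
(Negative Q' ⇒ heat flows inward; heat gain = 43.5 W/m.)

Q' = 43.5 W/m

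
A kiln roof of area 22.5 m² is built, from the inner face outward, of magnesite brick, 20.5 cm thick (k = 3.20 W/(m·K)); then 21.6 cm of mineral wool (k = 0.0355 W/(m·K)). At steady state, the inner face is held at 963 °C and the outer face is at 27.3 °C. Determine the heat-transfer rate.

Resistance network (inner→outer):
  R_magnesite brick = L/(kA) = 0.205/(3.20·22.5) = 0.002847 K/W
  R_mineral wool = L/(kA) = 0.216/(0.0355·22.5) = 0.2704 K/W
ΣR = 0.002847 + 0.2704 = 0.2732 K/W
Q = ΔT/ΣR = (963 °C − 27.3 °C)/0.2732 = 3420 W

Q = 3420 W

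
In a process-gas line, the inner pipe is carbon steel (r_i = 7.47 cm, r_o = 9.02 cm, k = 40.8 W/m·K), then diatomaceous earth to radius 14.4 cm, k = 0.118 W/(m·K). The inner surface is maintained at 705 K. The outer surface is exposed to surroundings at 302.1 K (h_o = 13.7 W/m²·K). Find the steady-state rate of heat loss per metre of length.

Treat each layer as a resistance in series:
  R'_carbon steel = ln(0.0902/0.0747)/(2πk) = 0.1885/(2π·40.8) = 7.355×10^-4 m·K/W
  R'_diatomaceous earth = ln(0.144/0.0902)/(2πk) = 0.4678/(2π·0.118) = 0.6309 m·K/W
  R'_conv,out = 1/(2πr h) = 1/(2π·0.144·13.7) = 0.08067 m·K/W
ΣR = 7.355×10^-4 + 0.6309 + 0.08067 = 0.7123 m·K/W
Q' = ΔT/ΣR = (705 K − 302.1 K)/0.7123 = 566 W/m

Q' = 566 W/m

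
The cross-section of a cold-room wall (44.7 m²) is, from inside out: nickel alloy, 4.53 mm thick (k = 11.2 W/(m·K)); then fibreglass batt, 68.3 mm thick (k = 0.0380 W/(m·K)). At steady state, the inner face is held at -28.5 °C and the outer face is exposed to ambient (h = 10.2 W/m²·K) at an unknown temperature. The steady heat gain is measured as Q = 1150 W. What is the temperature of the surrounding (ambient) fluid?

T_out = 20.3 °C

Series resistances:
  R_nickel alloy = L/(kA) = 0.00453/(11.2·44.7) = 9.048×10^-6 K/W
  R_fibreglass batt = L/(kA) = 0.0683/(0.0380·44.7) = 0.04021 K/W
  R_conv,out = 1/(hA) = 1/(10.2·44.7) = 0.002193 K/W
ΣR = 0.04241 K/W
ΔT = Q·ΣR = 1150 × 0.04241 = 48.77 K
Heat flows inward, so T_out = T_in + ΔT = -28.5 + 48.77 = 20.3 °C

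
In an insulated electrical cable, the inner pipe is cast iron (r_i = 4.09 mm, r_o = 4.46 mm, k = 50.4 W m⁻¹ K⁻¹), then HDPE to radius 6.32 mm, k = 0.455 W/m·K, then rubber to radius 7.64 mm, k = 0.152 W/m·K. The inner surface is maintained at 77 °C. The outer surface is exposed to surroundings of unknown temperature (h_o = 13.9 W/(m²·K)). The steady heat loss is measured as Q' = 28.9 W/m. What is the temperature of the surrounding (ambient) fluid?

T_out = 24.4 °C

Series resistances:
  R'_cast iron = ln(0.00446/0.00409)/(2πk) = 0.08660/(2π·50.4) = 2.735×10^-4 m·K/W
  R'_HDPE = ln(0.00632/0.00446)/(2πk) = 0.3486/(2π·0.455) = 0.1219 m·K/W
  R'_rubber = ln(0.00764/0.00632)/(2πk) = 0.1897/(2π·0.152) = 0.1986 m·K/W
  R'_conv,out = 1/(2πr h) = 1/(2π·0.00764·13.9) = 1.499 m·K/W
ΣR = 1.819 m·K/W
ΔT = Q'·ΣR = 28.9 × 1.819 = 52.57 K
Heat flows outward, so T_out = T_in − ΔT = 77 − 52.57 = 24.4 °C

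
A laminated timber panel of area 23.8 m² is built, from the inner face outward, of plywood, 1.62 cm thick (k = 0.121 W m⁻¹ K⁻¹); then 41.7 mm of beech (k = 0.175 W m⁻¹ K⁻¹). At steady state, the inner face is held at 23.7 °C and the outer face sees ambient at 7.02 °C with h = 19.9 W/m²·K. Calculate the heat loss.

Series thermal resistances, inner to outer:
  R_plywood = L/(kA) = 0.0162/(0.121·23.8) = 0.005625 K/W
  R_beech = L/(kA) = 0.0417/(0.175·23.8) = 0.01001 K/W
  R_conv,out = 1/(hA) = 1/(19.9·23.8) = 0.002111 K/W
ΣR = 0.005625 + 0.01001 + 0.002111 = 0.01775 K/W
Q = ΔT/ΣR = (23.7 °C − 7.02 °C)/0.01775 = 940 W

Q = 940 W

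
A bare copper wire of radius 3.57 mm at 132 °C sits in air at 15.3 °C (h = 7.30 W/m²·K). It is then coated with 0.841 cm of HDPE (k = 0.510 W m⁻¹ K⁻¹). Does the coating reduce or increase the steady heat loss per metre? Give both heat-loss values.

Critical radius for a cylinder: r_cr = k/h = 0.0699 m = 6.99 cm.
Outer radius after coating: r₂ = 0.00357 + 0.00841 = 0.01198 m.
Since r₁ < r_cr and r₂ ≤ r_cr, the coating moves toward the maximum at r_cr — heat loss rises.
Bare: R = 1/(2πr₁h) = 6.107 m·K/W; Q = 116.7/6.107 = 19.1 W/m.
Coated: R = R_cond + R_conv = 2.198 m·K/W; Q = 116.7/2.198 = 53.1 W/m.

increases: 19.1 → 53.1 W/m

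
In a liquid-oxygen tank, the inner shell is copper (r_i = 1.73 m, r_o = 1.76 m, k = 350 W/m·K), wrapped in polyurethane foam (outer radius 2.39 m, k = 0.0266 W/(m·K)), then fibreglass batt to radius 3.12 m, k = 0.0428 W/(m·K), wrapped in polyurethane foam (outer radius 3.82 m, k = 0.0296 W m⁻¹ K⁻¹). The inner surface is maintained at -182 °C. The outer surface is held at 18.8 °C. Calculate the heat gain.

Q = 255 W

Resistance network (inner→outer):
  R_copper = (1/1.73 − 1/1.76)/(4πk) = 0.009853/(4π·350) = 2.240×10^-6 K/W
  R_polyurethane foam = (1/1.76 − 1/2.39)/(4πk) = 0.1498/(4π·0.0266) = 0.4481 K/W
  R_fibreglass batt = (1/2.39 − 1/3.12)/(4πk) = 0.09790/(4π·0.0428) = 0.1820 K/W
  R_polyurethane foam = (1/3.12 − 1/3.82)/(4πk) = 0.05873/(4π·0.0296) = 0.1579 K/W
ΣR = 2.240×10^-6 + 0.4481 + 0.1820 + 0.1579 = 0.7880 K/W
Q = ΔT/ΣR = (-182 °C − 18.8 °C)/0.7880 = -255 W
(Negative Q ⇒ heat flows inward; heat gain = 255 W.)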